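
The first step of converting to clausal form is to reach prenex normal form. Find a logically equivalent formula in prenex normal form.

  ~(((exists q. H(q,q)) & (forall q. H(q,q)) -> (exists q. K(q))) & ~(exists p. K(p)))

exists q. forall v1. forall u1. exists p. (H(q,q) & H(v1,v1) & ~K(u1) | K(p))

First replace A → B with ¬A ∨ B.
  ~((~((exists q. H(q,q)) & (forall q. H(q,q))) | (exists q. K(q))) & ~(exists p. K(p)))
Move each ¬ inward, flipping quantifiers it crosses:
  (exists q. H(q,q)) & (forall q. H(q,q)) & (forall q. ~K(q)) | (exists p. K(p))
Rename bound variables to avoid capture: q↦v1, q↦u1.
  (exists q. H(q,q)) & (forall v1. H(v1,v1)) & (forall u1. ~K(u1)) | (exists p. K(p))
Pull the quantifiers to the front (each side's bound variable is not free in the other side):
  exists q. forall v1. forall u1. exists p. (H(q,q) & H(v1,v1) & ~K(u1) | K(p))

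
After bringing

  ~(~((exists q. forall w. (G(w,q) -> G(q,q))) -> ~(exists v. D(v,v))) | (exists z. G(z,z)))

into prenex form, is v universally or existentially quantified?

universal

Rewrite implications/biconditionals: A → B as ¬A ∨ B.
  ~(~(~(exists q. forall w. (~G(w,q) | G(q,q))) | ~(exists v. D(v,v))) | (exists z. G(z,z)))
Push ¬ through the quantifiers and connectives to reach negation normal form:
  ((forall q. exists w. (G(w,q) & ~G(q,q))) | (forall v. ~D(v,v))) & (forall z. ~G(z,z))
Pull the quantifiers to the front (each side's bound variable is not free in the other side):
  forall q. exists w. forall v. forall z. ((G(w,q) & ~G(q,q) | ~D(v,v)) & ~G(z,z))
The quantifier exists v sits under an odd number of negations (counting the antecedent side of each →), so it flips to forall v.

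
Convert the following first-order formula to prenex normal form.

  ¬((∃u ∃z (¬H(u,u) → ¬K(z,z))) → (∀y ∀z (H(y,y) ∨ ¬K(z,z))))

∃u ∃z ∃y ∃u1 ((H(u,u) ∨ ¬K(z,z)) ∧ ¬H(y,y) ∧ K(u1,u1))

Rewrite implications/biconditionals: A → B as ¬A ∨ B.
  ¬(¬(∃u ∃z (¬¬H(u,u) ∨ ¬K(z,z))) ∨ (∀y ∀z (H(y,y) ∨ ¬K(z,z))))
Push ¬ through the quantifiers and connectives to reach negation normal form:
  (∃u ∃z (H(u,u) ∨ ¬K(z,z))) ∧ (∃y ∃z (¬H(y,y) ∧ K(z,z)))
Rename bound variables to avoid capture: z↦u1.
  (∃u ∃z (H(u,u) ∨ ¬K(z,z))) ∧ (∃y ∃u1 (¬H(y,y) ∧ K(u1,u1)))
Extract every quantifier outward, since the variables are now distinct and don't occur free across branches:
  ∃u ∃z ∃y ∃u1 ((H(u,u) ∨ ¬K(z,z)) ∧ ¬H(y,y) ∧ K(u1,u1))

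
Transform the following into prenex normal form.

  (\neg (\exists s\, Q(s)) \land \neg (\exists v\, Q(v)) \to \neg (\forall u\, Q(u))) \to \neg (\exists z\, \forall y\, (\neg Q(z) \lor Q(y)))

First replace A → B with ¬A ∨ B.
  \neg (\neg (\neg (\exists s\, Q(s)) \land \neg (\exists v\, Q(v))) \lor \neg (\forall u\, Q(u))) \lor \neg (\exists z\, \forall y\, (\neg Q(z) \lor Q(y)))
Move each ¬ inward, flipping quantifiers it crosses:
  (\forall s\, \neg Q(s)) \land (\forall v\, \neg Q(v)) \land (\forall u\, Q(u)) \lor (\forall z\, \exists y\, (Q(z) \land \neg Q(y)))
All bound variables are already distinct, so no renaming is needed.
Finally move all quantifiers to the prefix:
  \forall s\, \forall v\, \forall u\, \forall z\, \exists y\, (\neg Q(s) \land \neg Q(v) \land Q(u) \lor Q(z) \land \neg Q(y))

\forall s\, \forall v\, \forall u\, \forall z\, \exists y\, (\neg Q(s) \land \neg Q(v) \land Q(u) \lor Q(z) \land \neg Q(y))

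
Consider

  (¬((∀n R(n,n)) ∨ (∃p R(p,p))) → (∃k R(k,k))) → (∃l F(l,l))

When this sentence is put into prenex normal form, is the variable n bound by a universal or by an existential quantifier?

First replace A → B with ¬A ∨ B.
  ¬(¬¬((∀n R(n,n)) ∨ (∃p R(p,p))) ∨ (∃k R(k,k))) ∨ (∃l F(l,l))
Push ¬ through the quantifiers and connectives to reach negation normal form:
  (∃n ¬R(n,n)) ∧ (∀p ¬R(p,p)) ∧ (∀k ¬R(k,k)) ∨ (∃l F(l,l))
All bound variables are already distinct, so no renaming is needed.
Finally move all quantifiers to the prefix:
  ∃n ∀p ∀k ∃l (¬R(n,n) ∧ ¬R(p,p) ∧ ¬R(k,k) ∨ F(l,l))
The quantifier ∀n sits under an odd number of negations (counting the antecedent side of each →), so it flips to ∃n.

existential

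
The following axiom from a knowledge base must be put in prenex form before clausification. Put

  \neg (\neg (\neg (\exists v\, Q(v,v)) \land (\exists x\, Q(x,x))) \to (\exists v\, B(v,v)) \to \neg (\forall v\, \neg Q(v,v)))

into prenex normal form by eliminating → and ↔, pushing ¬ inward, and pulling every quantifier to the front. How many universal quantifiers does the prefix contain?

2

Rewrite implications/biconditionals: A → B as ¬A ∨ B.
  \neg (\neg \neg (\neg (\exists v\, Q(v,v)) \land (\exists x\, Q(x,x))) \lor \neg (\exists v\, B(v,v)) \lor \neg (\forall v\, \neg Q(v,v)))
Drive negations inward (¬∀x A ≡ ∃x ¬A, ¬∃x A ≡ ∀x ¬A, De Morgan for ∧/∨):
  ((\exists v\, Q(v,v)) \lor (\forall x\, \neg Q(x,x))) \land (\exists v\, B(v,v)) \land (\forall v\, \neg Q(v,v))
Standardize variables apart so no two quantifiers bind the same name: v↦u, v↦z.
  ((\exists v\, Q(v,v)) \lor (\forall x\, \neg Q(x,x))) \land (\exists u\, B(u,u)) \land (\forall z\, \neg Q(z,z))
Finally move all quantifiers to the prefix:
  \exists v\, \forall x\, \exists u\, \forall z\, ((Q(v,v) \lor \neg Q(x,x)) \land B(u,u) \land \neg Q(z,z))
The prefix is \exists v \forall x \exists u \forall z: 2 universal, 2 existential.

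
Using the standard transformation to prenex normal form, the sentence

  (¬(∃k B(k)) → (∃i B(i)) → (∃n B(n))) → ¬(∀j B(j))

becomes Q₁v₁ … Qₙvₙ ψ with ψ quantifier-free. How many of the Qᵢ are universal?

Rewrite implications/biconditionals: A → B as ¬A ∨ B.
  ¬(¬¬(∃k B(k)) ∨ ¬(∃i B(i)) ∨ (∃n B(n))) ∨ ¬(∀j B(j))
Drive negations inward (¬∀x A ≡ ∃x ¬A, ¬∃x A ≡ ∀x ¬A, De Morgan for ∧/∨):
  (∀k ¬B(k)) ∧ (∃i B(i)) ∧ (∀n ¬B(n)) ∨ (∃j ¬B(j))
All bound variables are already distinct, so no renaming is needed.
Extract every quantifier outward, since the variables are now distinct and don't occur free across branches:
  ∀k ∃i ∀n ∃j (¬B(k) ∧ B(i) ∧ ¬B(n) ∨ ¬B(j))
The prefix is ∀k ∃i ∀n ∃j: 2 universal, 2 existential.

2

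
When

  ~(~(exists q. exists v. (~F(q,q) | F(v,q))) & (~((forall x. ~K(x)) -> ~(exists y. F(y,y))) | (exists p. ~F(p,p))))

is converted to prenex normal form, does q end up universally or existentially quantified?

existential

Eliminate → and ↔ using ¬ and ∨.
  ~(~(exists q. exists v. (~F(q,q) | F(v,q))) & (~(~(forall x. ~K(x)) | ~(exists y. F(y,y))) | (exists p. ~F(p,p))))
Move each ¬ inward, flipping quantifiers it crosses:
  (exists q. exists v. (~F(q,q) | F(v,q))) | ((exists x. K(x)) | (forall y. ~F(y,y))) & (forall p. F(p,p))
All bound variables are already distinct, so no renaming is needed.
Finally move all quantifiers to the prefix:
  exists q. exists v. exists x. forall y. forall p. (~F(q,q) | F(v,q) | (K(x) | ~F(y,y)) & F(p,p))
The quantifier exists q sits under an even number of negations (counting the antecedent side of each →), so it remains existential.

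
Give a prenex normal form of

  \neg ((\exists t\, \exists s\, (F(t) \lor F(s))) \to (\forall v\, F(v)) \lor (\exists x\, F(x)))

Rewrite implications/biconditionals: A → B as ¬A ∨ B.
  \neg (\neg (\exists t\, \exists s\, (F(t) \lor F(s))) \lor (\forall v\, F(v)) \lor (\exists x\, F(x)))
Move each ¬ inward, flipping quantifiers it crosses:
  (\exists t\, \exists s\, (F(t) \lor F(s))) \land (\exists v\, \neg F(v)) \land (\forall x\, \neg F(x))
Finally move all quantifiers to the prefix:
  \exists t\, \exists s\, \exists v\, \forall x\, ((F(t) \lor F(s)) \land \neg F(v) \land \neg F(x))

\exists t\, \exists s\, \exists v\, \forall x\, ((F(t) \lor F(s)) \land \neg F(v) \land \neg F(x))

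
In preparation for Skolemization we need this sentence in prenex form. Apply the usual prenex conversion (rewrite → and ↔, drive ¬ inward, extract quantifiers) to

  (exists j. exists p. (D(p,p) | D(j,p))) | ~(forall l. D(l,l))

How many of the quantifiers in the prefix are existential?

Push ¬ through the quantifiers and connectives to reach negation normal form:
  (exists j. exists p. (D(p,p) | D(j,p))) | (exists l. ~D(l,l))
All bound variables are already distinct, so no renaming is needed.
Extract every quantifier outward, since the variables are now distinct and don't occur free across branches:
  exists j. exists p. exists l. (D(p,p) | D(j,p) | ~D(l,l))
The prefix is exists j exists p exists l: 0 universal, 3 existential.

3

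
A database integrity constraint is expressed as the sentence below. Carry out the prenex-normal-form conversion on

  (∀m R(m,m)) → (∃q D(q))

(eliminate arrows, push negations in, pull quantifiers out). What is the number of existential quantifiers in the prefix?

2

First replace A → B with ¬A ∨ B.
  ¬(∀m R(m,m)) ∨ (∃q D(q))
Move each ¬ inward, flipping quantifiers it crosses:
  (∃m ¬R(m,m)) ∨ (∃q D(q))
All bound variables are already distinct, so no renaming is needed.
Extract every quantifier outward, since the variables are now distinct and don't occur free across branches:
  ∃m ∃q (¬R(m,m) ∨ D(q))
The prefix is ∃m ∃q: 0 universal, 2 existential.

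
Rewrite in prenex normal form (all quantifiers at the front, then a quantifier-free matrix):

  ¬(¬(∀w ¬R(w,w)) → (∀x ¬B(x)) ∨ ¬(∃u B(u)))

Rewrite implications/biconditionals: A → B as ¬A ∨ B.
  ¬(¬¬(∀w ¬R(w,w)) ∨ (∀x ¬B(x)) ∨ ¬(∃u B(u)))
Drive negations inward (¬∀x A ≡ ∃x ¬A, ¬∃x A ≡ ∀x ¬A, De Morgan for ∧/∨):
  (∃w R(w,w)) ∧ (∃x B(x)) ∧ (∃u B(u))
Finally move all quantifiers to the prefix:
  ∃w ∃x ∃u (R(w,w) ∧ B(x) ∧ B(u))

∃w ∃x ∃u (R(w,w) ∧ B(x) ∧ B(u))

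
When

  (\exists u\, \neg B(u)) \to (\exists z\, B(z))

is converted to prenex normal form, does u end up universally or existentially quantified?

universal

First replace A → B with ¬A ∨ B.
  \neg (\exists u\, \neg B(u)) \lor (\exists z\, B(z))
Move each ¬ inward, flipping quantifiers it crosses:
  (\forall u\, B(u)) \lor (\exists z\, B(z))
All bound variables are already distinct, so no renaming is needed.
Extract every quantifier outward, since the variables are now distinct and don't occur free across branches:
  \forall u\, \exists z\, (B(u) \lor B(z))
The quantifier \exists u sits under an odd number of negations (counting the antecedent side of each →), so it flips to \forall u.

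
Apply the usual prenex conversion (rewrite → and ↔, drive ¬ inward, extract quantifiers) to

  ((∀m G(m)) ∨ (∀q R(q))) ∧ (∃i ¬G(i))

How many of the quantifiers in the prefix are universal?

2

Pull the quantifiers to the front (each side's bound variable is not free in the other side):
  ∀m ∀q ∃i ((G(m) ∨ R(q)) ∧ ¬G(i))
The prefix is ∀m ∀q ∃i: 2 universal, 1 existential.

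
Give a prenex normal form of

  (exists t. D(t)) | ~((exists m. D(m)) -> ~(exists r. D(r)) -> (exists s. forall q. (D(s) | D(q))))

exists t. exists m. forall r. forall s. exists q. (D(t) | D(m) & ~D(r) & ~D(s) & ~D(q))

Rewrite implications/biconditionals: A → B as ¬A ∨ B.
  (exists t. D(t)) | ~(~(exists m. D(m)) | ~~(exists r. D(r)) | (exists s. forall q. (D(s) | D(q))))
Drive negations inward (¬∀x A ≡ ∃x ¬A, ¬∃x A ≡ ∀x ¬A, De Morgan for ∧/∨):
  (exists t. D(t)) | (exists m. D(m)) & (forall r. ~D(r)) & (forall s. exists q. (~D(s) & ~D(q)))
Pull the quantifiers to the front (each side's bound variable is not free in the other side):
  exists t. exists m. forall r. forall s. exists q. (D(t) | D(m) & ~D(r) & ~D(s) & ~D(q))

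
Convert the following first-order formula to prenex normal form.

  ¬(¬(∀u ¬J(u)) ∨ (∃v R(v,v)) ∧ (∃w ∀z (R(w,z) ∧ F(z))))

∀u ∀v ∀w ∃z (¬J(u) ∧ (¬R(v,v) ∨ ¬R(w,z) ∨ ¬F(z)))

Drive negations inward (¬∀x A ≡ ∃x ¬A, ¬∃x A ≡ ∀x ¬A, De Morgan for ∧/∨):
  (∀u ¬J(u)) ∧ ((∀v ¬R(v,v)) ∨ (∀w ∃z (¬R(w,z) ∨ ¬F(z))))
All bound variables are already distinct, so no renaming is needed.
Finally move all quantifiers to the prefix:
  ∀u ∀v ∀w ∃z (¬J(u) ∧ (¬R(v,v) ∨ ¬R(w,z) ∨ ¬F(z)))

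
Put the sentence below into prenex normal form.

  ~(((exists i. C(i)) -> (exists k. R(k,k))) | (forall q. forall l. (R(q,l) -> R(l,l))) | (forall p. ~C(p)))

exists i. forall k. exists q. exists l. exists p. (C(i) & ~R(k,k) & R(q,l) & ~R(l,l) & C(p))

First replace A → B with ¬A ∨ B.
  ~(~(exists i. C(i)) | (exists k. R(k,k)) | (forall q. forall l. (~R(q,l) | R(l,l))) | (forall p. ~C(p)))
Push ¬ through the quantifiers and connectives to reach negation normal form:
  (exists i. C(i)) & (forall k. ~R(k,k)) & (exists q. exists l. (R(q,l) & ~R(l,l))) & (exists p. C(p))
Finally move all quantifiers to the prefix:
  exists i. forall k. exists q. exists l. exists p. (C(i) & ~R(k,k) & R(q,l) & ~R(l,l) & C(p))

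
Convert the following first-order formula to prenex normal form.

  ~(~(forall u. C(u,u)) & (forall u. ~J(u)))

Move each ¬ inward, flipping quantifiers it crosses:
  (forall u. C(u,u)) | (exists u. J(u))
Give each quantifier a distinct variable: u↦v.
  (forall u. C(u,u)) | (exists v. J(v))
Pull the quantifiers to the front (each side's bound variable is not free in the other side):
  forall u. exists v. (C(u,u) | J(v))

forall u. exists v. (C(u,u) | J(v))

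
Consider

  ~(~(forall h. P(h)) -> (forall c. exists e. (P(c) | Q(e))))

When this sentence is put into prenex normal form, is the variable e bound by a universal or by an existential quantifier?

universal

Eliminate → and ↔ using ¬ and ∨.
  ~(~~(forall h. P(h)) | (forall c. exists e. (P(c) | Q(e))))
Push ¬ through the quantifiers and connectives to reach negation normal form:
  (exists h. ~P(h)) & (exists c. forall e. (~P(c) & ~Q(e)))
All bound variables are already distinct, so no renaming is needed.
Finally move all quantifiers to the prefix:
  exists h. exists c. forall e. (~P(h) & ~P(c) & ~Q(e))
The quantifier exists e sits under an odd number of negations (counting the antecedent side of each →), so it flips to forall e.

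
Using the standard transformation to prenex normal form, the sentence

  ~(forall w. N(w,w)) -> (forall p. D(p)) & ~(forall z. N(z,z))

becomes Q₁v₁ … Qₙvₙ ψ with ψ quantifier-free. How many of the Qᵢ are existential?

Rewrite implications/biconditionals: A → B as ¬A ∨ B.
  ~~(forall w. N(w,w)) | (forall p. D(p)) & ~(forall z. N(z,z))
Move each ¬ inward, flipping quantifiers it crosses:
  (forall w. N(w,w)) | (forall p. D(p)) & (exists z. ~N(z,z))
All bound variables are already distinct, so no renaming is needed.
Finally move all quantifiers to the prefix:
  forall w. forall p. exists z. (N(w,w) | D(p) & ~N(z,z))
The prefix is forall w forall p exists z: 2 universal, 1 existential.

1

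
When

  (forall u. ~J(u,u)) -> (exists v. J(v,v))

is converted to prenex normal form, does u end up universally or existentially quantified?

existential

Rewrite implications/biconditionals: A → B as ¬A ∨ B.
  ~(forall u. ~J(u,u)) | (exists v. J(v,v))
Push ¬ through the quantifiers and connectives to reach negation normal form:
  (exists u. J(u,u)) | (exists v. J(v,v))
Extract every quantifier outward, since the variables are now distinct and don't occur free across branches:
  exists u. exists v. (J(u,u) | J(v,v))
The quantifier forall u sits under an odd number of negations (counting the antecedent side of each →), so it flips to exists u.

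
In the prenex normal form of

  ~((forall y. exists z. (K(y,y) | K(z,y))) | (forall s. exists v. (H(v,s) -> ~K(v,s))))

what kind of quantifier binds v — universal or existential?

Rewrite implications/biconditionals: A → B as ¬A ∨ B.
  ~((forall y. exists z. (K(y,y) | K(z,y))) | (forall s. exists v. (~H(v,s) | ~K(v,s))))
Move each ¬ inward, flipping quantifiers it crosses:
  (exists y. forall z. (~K(y,y) & ~K(z,y))) & (exists s. forall v. (H(v,s) & K(v,s)))
Finally move all quantifiers to the prefix:
  exists y. forall z. exists s. forall v. (~K(y,y) & ~K(z,y) & H(v,s) & K(v,s))
The quantifier exists v sits under an odd number of negations (counting the antecedent side of each →), so it flips to forall v.

universal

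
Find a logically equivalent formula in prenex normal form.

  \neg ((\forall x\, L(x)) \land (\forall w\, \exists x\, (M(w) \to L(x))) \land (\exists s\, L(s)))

Eliminate → and ↔ using ¬ and ∨.
  \neg ((\forall x\, L(x)) \land (\forall w\, \exists x\, (\neg M(w) \lor L(x))) \land (\exists s\, L(s)))
Drive negations inward (¬∀x A ≡ ∃x ¬A, ¬∃x A ≡ ∀x ¬A, De Morgan for ∧/∨):
  (\exists x\, \neg L(x)) \lor (\exists w\, \forall x\, (M(w) \land \neg L(x))) \lor (\forall s\, \neg L(s))
Give each quantifier a distinct variable: x↦b.
  (\exists x\, \neg L(x)) \lor (\exists w\, \forall b\, (M(w) \land \neg L(b))) \lor (\forall s\, \neg L(s))
Pull the quantifiers to the front (each side's bound variable is not free in the other side):
  \exists x\, \exists w\, \forall b\, \forall s\, (\neg L(x) \lor M(w) \land \neg L(b) \lor \neg L(s))

\exists x\, \exists w\, \forall b\, \forall s\, (\neg L(x) \lor M(w) \land \neg L(b) \lor \neg L(s))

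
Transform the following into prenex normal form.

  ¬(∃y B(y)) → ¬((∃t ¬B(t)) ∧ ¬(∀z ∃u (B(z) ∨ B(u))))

Rewrite implications/biconditionals: A → B as ¬A ∨ B.
  ¬¬(∃y B(y)) ∨ ¬((∃t ¬B(t)) ∧ ¬(∀z ∃u (B(z) ∨ B(u))))
Move each ¬ inward, flipping quantifiers it crosses:
  (∃y B(y)) ∨ (∀t B(t)) ∨ (∀z ∃u (B(z) ∨ B(u)))
Pull the quantifiers to the front (each side's bound variable is not free in the other side):
  ∃y ∀t ∀z ∃u (B(y) ∨ B(t) ∨ B(z) ∨ B(u))

∃y ∀t ∀z ∃u (B(y) ∨ B(t) ∨ B(z) ∨ B(u))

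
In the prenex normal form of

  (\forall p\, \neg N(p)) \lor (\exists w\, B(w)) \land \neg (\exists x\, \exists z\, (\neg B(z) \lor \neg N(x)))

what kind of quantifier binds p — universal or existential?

Move each ¬ inward, flipping quantifiers it crosses:
  (\forall p\, \neg N(p)) \lor (\exists w\, B(w)) \land (\forall x\, \forall z\, (B(z) \land N(x)))
Pull the quantifiers to the front (each side's bound variable is not free in the other side):
  \forall p\, \exists w\, \forall x\, \forall z\, (\neg N(p) \lor B(w) \land B(z) \land N(x))
The quantifier \forall p sits under an even number of negations, so it remains universal.

universal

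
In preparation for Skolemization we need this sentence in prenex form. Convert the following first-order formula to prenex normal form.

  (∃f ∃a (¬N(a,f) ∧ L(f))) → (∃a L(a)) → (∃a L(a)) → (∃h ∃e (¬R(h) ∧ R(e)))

∀f ∀a ∀v ∀x ∃h ∃e (N(a,f) ∨ ¬L(f) ∨ ¬L(v) ∨ ¬L(x) ∨ ¬R(h) ∧ R(e))

Rewrite implications/biconditionals: A → B as ¬A ∨ B.
  ¬(∃f ∃a (¬N(a,f) ∧ L(f))) ∨ ¬(∃a L(a)) ∨ ¬(∃a L(a)) ∨ (∃h ∃e (¬R(h) ∧ R(e)))
Drive negations inward (¬∀x A ≡ ∃x ¬A, ¬∃x A ≡ ∀x ¬A, De Morgan for ∧/∨):
  (∀f ∀a (N(a,f) ∨ ¬L(f))) ∨ (∀a ¬L(a)) ∨ (∀a ¬L(a)) ∨ (∃h ∃e (¬R(h) ∧ R(e)))
Rename bound variables to avoid capture: a↦v, a↦x.
  (∀f ∀a (N(a,f) ∨ ¬L(f))) ∨ (∀v ¬L(v)) ∨ (∀x ¬L(x)) ∨ (∃h ∃e (¬R(h) ∧ R(e)))
Pull the quantifiers to the front (each side's bound variable is not free in the other side):
  ∀f ∀a ∀v ∀x ∃h ∃e (N(a,f) ∨ ¬L(f) ∨ ¬L(v) ∨ ¬L(x) ∨ ¬R(h) ∧ R(e))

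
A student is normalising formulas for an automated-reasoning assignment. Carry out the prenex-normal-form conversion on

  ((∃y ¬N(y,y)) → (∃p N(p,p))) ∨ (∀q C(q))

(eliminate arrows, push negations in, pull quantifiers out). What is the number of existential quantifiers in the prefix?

Rewrite implications/biconditionals: A → B as ¬A ∨ B.
  ¬(∃y ¬N(y,y)) ∨ (∃p N(p,p)) ∨ (∀q C(q))
Move each ¬ inward, flipping quantifiers it crosses:
  (∀y N(y,y)) ∨ (∃p N(p,p)) ∨ (∀q C(q))
All bound variables are already distinct, so no renaming is needed.
Pull the quantifiers to the front (each side's bound variable is not free in the other side):
  ∀y ∃p ∀q (N(y,y) ∨ N(p,p) ∨ C(q))
The prefix is ∀y ∃p ∀q: 2 universal, 1 existential.

1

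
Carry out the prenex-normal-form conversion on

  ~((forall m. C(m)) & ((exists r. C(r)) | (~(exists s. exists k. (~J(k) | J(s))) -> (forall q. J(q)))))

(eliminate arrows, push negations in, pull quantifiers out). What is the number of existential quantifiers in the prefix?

2

First replace A → B with ¬A ∨ B.
  ~((forall m. C(m)) & ((exists r. C(r)) | ~~(exists s. exists k. (~J(k) | J(s))) | (forall q. J(q))))
Move each ¬ inward, flipping quantifiers it crosses:
  (exists m. ~C(m)) | (forall r. ~C(r)) & (forall s. forall k. (J(k) & ~J(s))) & (exists q. ~J(q))
Finally move all quantifiers to the prefix:
  exists m. forall r. forall s. forall k. exists q. (~C(m) | ~C(r) & J(k) & ~J(s) & ~J(q))
The prefix is exists m forall r forall s forall k exists q: 3 universal, 2 existential.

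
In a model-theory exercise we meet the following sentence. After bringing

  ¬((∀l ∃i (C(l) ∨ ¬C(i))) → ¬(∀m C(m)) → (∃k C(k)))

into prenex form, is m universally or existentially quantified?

Rewrite implications/biconditionals: A → B as ¬A ∨ B.
  ¬(¬(∀l ∃i (C(l) ∨ ¬C(i))) ∨ ¬¬(∀m C(m)) ∨ (∃k C(k)))
Drive negations inward (¬∀x A ≡ ∃x ¬A, ¬∃x A ≡ ∀x ¬A, De Morgan for ∧/∨):
  (∀l ∃i (C(l) ∨ ¬C(i))) ∧ (∃m ¬C(m)) ∧ (∀k ¬C(k))
Finally move all quantifiers to the prefix:
  ∀l ∃i ∃m ∀k ((C(l) ∨ ¬C(i)) ∧ ¬C(m) ∧ ¬C(k))
The quantifier ∀m sits under an odd number of negations (counting the antecedent side of each →), so it flips to ∃m.

existential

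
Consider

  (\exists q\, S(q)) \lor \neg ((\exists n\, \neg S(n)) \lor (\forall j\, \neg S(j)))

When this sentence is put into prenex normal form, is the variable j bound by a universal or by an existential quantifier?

existential

Move each ¬ inward, flipping quantifiers it crosses:
  (\exists q\, S(q)) \lor (\forall n\, S(n)) \land (\exists j\, S(j))
All bound variables are already distinct, so no renaming is needed.
Pull the quantifiers to the front (each side's bound variable is not free in the other side):
  \exists q\, \forall n\, \exists j\, (S(q) \lor S(n) \land S(j))
The quantifier \forall j sits under an odd number of negations, so it flips to \exists j.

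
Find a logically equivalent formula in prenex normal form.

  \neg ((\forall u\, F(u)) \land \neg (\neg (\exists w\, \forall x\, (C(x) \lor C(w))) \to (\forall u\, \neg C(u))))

Rewrite implications/biconditionals: A → B as ¬A ∨ B.
  \neg ((\forall u\, F(u)) \land \neg (\neg \neg (\exists w\, \forall x\, (C(x) \lor C(w))) \lor (\forall u\, \neg C(u))))
Move each ¬ inward, flipping quantifiers it crosses:
  (\exists u\, \neg F(u)) \lor (\exists w\, \forall x\, (C(x) \lor C(w))) \lor (\forall u\, \neg C(u))
Rename bound variables to avoid capture: u↦t.
  (\exists u\, \neg F(u)) \lor (\exists w\, \forall x\, (C(x) \lor C(w))) \lor (\forall t\, \neg C(t))
Extract every quantifier outward, since the variables are now distinct and don't occur free across branches:
  \exists u\, \exists w\, \forall x\, \forall t\, (\neg F(u) \lor C(x) \lor C(w) \lor \neg C(t))

\exists u\, \exists w\, \forall x\, \forall t\, (\neg F(u) \lor C(x) \lor C(w) \lor \neg C(t))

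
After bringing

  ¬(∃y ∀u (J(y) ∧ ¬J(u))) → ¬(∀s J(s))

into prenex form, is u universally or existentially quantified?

First replace A → B with ¬A ∨ B.
  ¬¬(∃y ∀u (J(y) ∧ ¬J(u))) ∨ ¬(∀s J(s))
Push ¬ through the quantifiers and connectives to reach negation normal form:
  (∃y ∀u (J(y) ∧ ¬J(u))) ∨ (∃s ¬J(s))
Pull the quantifiers to the front (each side's bound variable is not free in the other side):
  ∃y ∀u ∃s (J(y) ∧ ¬J(u) ∨ ¬J(s))
The quantifier ∀u sits under an even number of negations (counting the antecedent side of each →), so it remains universal.

universal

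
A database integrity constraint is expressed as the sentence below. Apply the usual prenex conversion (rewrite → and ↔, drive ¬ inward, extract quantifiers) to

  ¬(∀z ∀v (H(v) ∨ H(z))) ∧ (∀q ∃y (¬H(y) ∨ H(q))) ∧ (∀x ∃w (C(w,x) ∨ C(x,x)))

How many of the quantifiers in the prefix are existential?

4

Drive negations inward (¬∀x A ≡ ∃x ¬A, ¬∃x A ≡ ∀x ¬A, De Morgan for ∧/∨):
  (∃z ∃v (¬H(v) ∧ ¬H(z))) ∧ (∀q ∃y (¬H(y) ∨ H(q))) ∧ (∀x ∃w (C(w,x) ∨ C(x,x)))
Finally move all quantifiers to the prefix:
  ∃z ∃v ∀q ∃y ∀x ∃w (¬H(v) ∧ ¬H(z) ∧ (¬H(y) ∨ H(q)) ∧ (C(w,x) ∨ C(x,x)))
The prefix is ∃z ∃v ∀q ∃y ∀x ∃w: 2 universal, 4 existential.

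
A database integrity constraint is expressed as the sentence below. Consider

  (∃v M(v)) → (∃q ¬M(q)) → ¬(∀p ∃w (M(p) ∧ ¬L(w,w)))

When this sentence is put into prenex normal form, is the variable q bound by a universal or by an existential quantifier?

universal

First replace A → B with ¬A ∨ B.
  ¬(∃v M(v)) ∨ ¬(∃q ¬M(q)) ∨ ¬(∀p ∃w (M(p) ∧ ¬L(w,w)))
Push ¬ through the quantifiers and connectives to reach negation normal form:
  (∀v ¬M(v)) ∨ (∀q M(q)) ∨ (∃p ∀w (¬M(p) ∨ L(w,w)))
Finally move all quantifiers to the prefix:
  ∀v ∀q ∃p ∀w (¬M(v) ∨ M(q) ∨ ¬M(p) ∨ L(w,w))
The quantifier ∃q sits under an odd number of negations (counting the antecedent side of each →), so it flips to ∀q.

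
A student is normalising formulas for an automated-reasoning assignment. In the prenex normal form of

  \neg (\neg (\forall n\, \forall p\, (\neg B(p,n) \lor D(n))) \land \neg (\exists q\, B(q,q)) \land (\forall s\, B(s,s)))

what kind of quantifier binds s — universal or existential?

existential

Move each ¬ inward, flipping quantifiers it crosses:
  (\forall n\, \forall p\, (\neg B(p,n) \lor D(n))) \lor (\exists q\, B(q,q)) \lor (\exists s\, \neg B(s,s))
All bound variables are already distinct, so no renaming is needed.
Extract every quantifier outward, since the variables are now distinct and don't occur free across branches:
  \forall n\, \forall p\, \exists q\, \exists s\, (\neg B(p,n) \lor D(n) \lor B(q,q) \lor \neg B(s,s))
The quantifier \forall s sits under an odd number of negations, so it flips to \exists s.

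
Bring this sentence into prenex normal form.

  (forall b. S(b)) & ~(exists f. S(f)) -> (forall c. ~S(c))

exists b. exists f. forall c. (~S(b) | S(f) | ~S(c))

Eliminate → and ↔ using ¬ and ∨.
  ~((forall b. S(b)) & ~(exists f. S(f))) | (forall c. ~S(c))
Push ¬ through the quantifiers and connectives to reach negation normal form:
  (exists b. ~S(b)) | (exists f. S(f)) | (forall c. ~S(c))
All bound variables are already distinct, so no renaming is needed.
Finally move all quantifiers to the prefix:
  exists b. exists f. forall c. (~S(b) | S(f) | ~S(c))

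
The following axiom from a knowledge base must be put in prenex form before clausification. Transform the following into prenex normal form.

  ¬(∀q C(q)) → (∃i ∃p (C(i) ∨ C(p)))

∀q ∃i ∃p (C(q) ∨ C(i) ∨ C(p))

First replace A → B with ¬A ∨ B.
  ¬¬(∀q C(q)) ∨ (∃i ∃p (C(i) ∨ C(p)))
Push ¬ through the quantifiers and connectives to reach negation normal form:
  (∀q C(q)) ∨ (∃i ∃p (C(i) ∨ C(p)))
All bound variables are already distinct, so no renaming is needed.
Finally move all quantifiers to the prefix:
  ∀q ∃i ∃p (C(q) ∨ C(i) ∨ C(p))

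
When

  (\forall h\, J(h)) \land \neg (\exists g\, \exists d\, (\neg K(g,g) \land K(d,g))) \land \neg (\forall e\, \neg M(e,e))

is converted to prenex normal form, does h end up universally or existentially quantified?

universal

Drive negations inward (¬∀x A ≡ ∃x ¬A, ¬∃x A ≡ ∀x ¬A, De Morgan for ∧/∨):
  (\forall h\, J(h)) \land (\forall g\, \forall d\, (K(g,g) \lor \neg K(d,g))) \land (\exists e\, M(e,e))
Finally move all quantifiers to the prefix:
  \forall h\, \forall g\, \forall d\, \exists e\, (J(h) \land (K(g,g) \lor \neg K(d,g)) \land M(e,e))
The quantifier \forall h sits under an even number of negations, so it remains universal.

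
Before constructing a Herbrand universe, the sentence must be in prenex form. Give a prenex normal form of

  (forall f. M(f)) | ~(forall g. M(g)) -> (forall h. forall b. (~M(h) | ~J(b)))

Eliminate → and ↔ using ¬ and ∨.
  ~((forall f. M(f)) | ~(forall g. M(g))) | (forall h. forall b. (~M(h) | ~J(b)))
Push ¬ through the quantifiers and connectives to reach negation normal form:
  (exists f. ~M(f)) & (forall g. M(g)) | (forall h. forall b. (~M(h) | ~J(b)))
Pull the quantifiers to the front (each side's bound variable is not free in the other side):
  exists f. forall g. forall h. forall b. (~M(f) & M(g) | ~M(h) | ~J(b))

exists f. forall g. forall h. forall b. (~M(f) & M(g) | ~M(h) | ~J(b))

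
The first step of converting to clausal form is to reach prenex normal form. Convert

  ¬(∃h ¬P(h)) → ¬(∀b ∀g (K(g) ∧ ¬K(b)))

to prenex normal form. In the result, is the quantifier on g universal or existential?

existential

First replace A → B with ¬A ∨ B.
  ¬¬(∃h ¬P(h)) ∨ ¬(∀b ∀g (K(g) ∧ ¬K(b)))
Drive negations inward (¬∀x A ≡ ∃x ¬A, ¬∃x A ≡ ∀x ¬A, De Morgan for ∧/∨):
  (∃h ¬P(h)) ∨ (∃b ∃g (¬K(g) ∨ K(b)))
All bound variables are already distinct, so no renaming is needed.
Pull the quantifiers to the front (each side's bound variable is not free in the other side):
  ∃h ∃b ∃g (¬P(h) ∨ ¬K(g) ∨ K(b))
The quantifier ∀g sits under an odd number of negations (counting the antecedent side of each →), so it flips to ∃g.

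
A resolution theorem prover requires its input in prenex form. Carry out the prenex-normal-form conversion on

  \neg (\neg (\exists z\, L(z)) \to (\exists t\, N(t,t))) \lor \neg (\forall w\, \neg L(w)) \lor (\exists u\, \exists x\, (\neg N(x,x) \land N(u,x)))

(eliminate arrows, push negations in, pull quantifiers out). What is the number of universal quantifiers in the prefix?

Rewrite implications/biconditionals: A → B as ¬A ∨ B.
  \neg (\neg \neg (\exists z\, L(z)) \lor (\exists t\, N(t,t))) \lor \neg (\forall w\, \neg L(w)) \lor (\exists u\, \exists x\, (\neg N(x,x) \land N(u,x)))
Move each ¬ inward, flipping quantifiers it crosses:
  (\forall z\, \neg L(z)) \land (\forall t\, \neg N(t,t)) \lor (\exists w\, L(w)) \lor (\exists u\, \exists x\, (\neg N(x,x) \land N(u,x)))
All bound variables are already distinct, so no renaming is needed.
Finally move all quantifiers to the prefix:
  \forall z\, \forall t\, \exists w\, \exists u\, \exists x\, (\neg L(z) \land \neg N(t,t) \lor L(w) \lor \neg N(x,x) \land N(u,x))
The prefix is \forall z \forall t \exists w \exists u \exists x: 2 universal, 3 existential.

2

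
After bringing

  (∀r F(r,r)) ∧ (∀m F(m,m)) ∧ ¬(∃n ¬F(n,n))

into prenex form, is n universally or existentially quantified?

Push ¬ through the quantifiers and connectives to reach negation normal form:
  (∀r F(r,r)) ∧ (∀m F(m,m)) ∧ (∀n F(n,n))
All bound variables are already distinct, so no renaming is needed.
Finally move all quantifiers to the prefix:
  ∀r ∀m ∀n (F(r,r) ∧ F(m,m) ∧ F(n,n))
The quantifier ∃n sits under an odd number of negations, so it flips to ∀n.

universal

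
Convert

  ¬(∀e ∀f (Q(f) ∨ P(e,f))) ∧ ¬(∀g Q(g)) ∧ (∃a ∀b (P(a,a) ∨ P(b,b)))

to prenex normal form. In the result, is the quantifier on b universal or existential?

universal

Drive negations inward (¬∀x A ≡ ∃x ¬A, ¬∃x A ≡ ∀x ¬A, De Morgan for ∧/∨):
  (∃e ∃f (¬Q(f) ∧ ¬P(e,f))) ∧ (∃g ¬Q(g)) ∧ (∃a ∀b (P(a,a) ∨ P(b,b)))
Finally move all quantifiers to the prefix:
  ∃e ∃f ∃g ∃a ∀b (¬Q(f) ∧ ¬P(e,f) ∧ ¬Q(g) ∧ (P(a,a) ∨ P(b,b)))
The quantifier ∀b sits under an even number of negations, so it remains universal.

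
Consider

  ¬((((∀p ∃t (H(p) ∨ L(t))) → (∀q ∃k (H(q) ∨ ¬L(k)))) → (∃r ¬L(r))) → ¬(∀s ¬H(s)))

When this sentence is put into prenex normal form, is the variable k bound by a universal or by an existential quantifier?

Rewrite implications/biconditionals: A → B as ¬A ∨ B.
  ¬(¬(¬(¬(∀p ∃t (H(p) ∨ L(t))) ∨ (∀q ∃k (H(q) ∨ ¬L(k)))) ∨ (∃r ¬L(r))) ∨ ¬(∀s ¬H(s)))
Drive negations inward (¬∀x A ≡ ∃x ¬A, ¬∃x A ≡ ∀x ¬A, De Morgan for ∧/∨):
  ((∀p ∃t (H(p) ∨ L(t))) ∧ (∃q ∀k (¬H(q) ∧ L(k))) ∨ (∃r ¬L(r))) ∧ (∀s ¬H(s))
All bound variables are already distinct, so no renaming is needed.
Pull the quantifiers to the front (each side's bound variable is not free in the other side):
  ∀p ∃t ∃q ∀k ∃r ∀s (((H(p) ∨ L(t)) ∧ ¬H(q) ∧ L(k) ∨ ¬L(r)) ∧ ¬H(s))
The quantifier ∃k sits under an odd number of negations (counting the antecedent side of each →), so it flips to ∀k.

universal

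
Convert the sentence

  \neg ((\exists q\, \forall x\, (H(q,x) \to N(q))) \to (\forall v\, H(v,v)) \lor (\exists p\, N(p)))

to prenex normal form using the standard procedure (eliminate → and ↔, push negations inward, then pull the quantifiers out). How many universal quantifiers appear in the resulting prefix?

2

Rewrite implications/biconditionals: A → B as ¬A ∨ B.
  \neg (\neg (\exists q\, \forall x\, (\neg H(q,x) \lor N(q))) \lor (\forall v\, H(v,v)) \lor (\exists p\, N(p)))
Drive negations inward (¬∀x A ≡ ∃x ¬A, ¬∃x A ≡ ∀x ¬A, De Morgan for ∧/∨):
  (\exists q\, \forall x\, (\neg H(q,x) \lor N(q))) \land (\exists v\, \neg H(v,v)) \land (\forall p\, \neg N(p))
All bound variables are already distinct, so no renaming is needed.
Finally move all quantifiers to the prefix:
  \exists q\, \forall x\, \exists v\, \forall p\, ((\neg H(q,x) \lor N(q)) \land \neg H(v,v) \land \neg N(p))
The prefix is \exists q \forall x \exists v \forall p: 2 universal, 2 existential.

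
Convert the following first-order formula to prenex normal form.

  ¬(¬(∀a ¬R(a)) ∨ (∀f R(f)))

Drive negations inward (¬∀x A ≡ ∃x ¬A, ¬∃x A ≡ ∀x ¬A, De Morgan for ∧/∨):
  (∀a ¬R(a)) ∧ (∃f ¬R(f))
All bound variables are already distinct, so no renaming is needed.
Finally move all quantifiers to the prefix:
  ∀a ∃f (¬R(a) ∧ ¬R(f))

∀a ∃f (¬R(a) ∧ ¬R(f))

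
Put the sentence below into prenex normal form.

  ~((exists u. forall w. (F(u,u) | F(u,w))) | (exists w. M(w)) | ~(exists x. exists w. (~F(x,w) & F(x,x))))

Move each ¬ inward, flipping quantifiers it crosses:
  (forall u. exists w. (~F(u,u) & ~F(u,w))) & (forall w. ~M(w)) & (exists x. exists w. (~F(x,w) & F(x,x)))
Give each quantifier a distinct variable: w↦p, w↦w1.
  (forall u. exists w. (~F(u,u) & ~F(u,w))) & (forall p. ~M(p)) & (exists x. exists w1. (~F(x,w1) & F(x,x)))
Finally move all quantifiers to the prefix:
  forall u. exists w. forall p. exists x. exists w1. (~F(u,u) & ~F(u,w) & ~M(p) & ~F(x,w1) & F(x,x))

forall u. exists w. forall p. exists x. exists w1. (~F(u,u) & ~F(u,w) & ~M(p) & ~F(x,w1) & F(x,x))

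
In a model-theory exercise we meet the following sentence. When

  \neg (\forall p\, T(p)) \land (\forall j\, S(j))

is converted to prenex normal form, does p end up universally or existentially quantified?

existential

Drive negations inward (¬∀x A ≡ ∃x ¬A, ¬∃x A ≡ ∀x ¬A, De Morgan for ∧/∨):
  (\exists p\, \neg T(p)) \land (\forall j\, S(j))
All bound variables are already distinct, so no renaming is needed.
Finally move all quantifiers to the prefix:
  \exists p\, \forall j\, (\neg T(p) \land S(j))
The quantifier \forall p sits under an odd number of negations, so it flips to \exists p.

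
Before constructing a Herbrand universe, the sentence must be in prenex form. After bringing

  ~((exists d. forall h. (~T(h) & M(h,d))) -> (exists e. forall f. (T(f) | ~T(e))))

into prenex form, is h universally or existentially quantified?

universal

Rewrite implications/biconditionals: A → B as ¬A ∨ B.
  ~(~(exists d. forall h. (~T(h) & M(h,d))) | (exists e. forall f. (T(f) | ~T(e))))
Move each ¬ inward, flipping quantifiers it crosses:
  (exists d. forall h. (~T(h) & M(h,d))) & (forall e. exists f. (~T(f) & T(e)))
All bound variables are already distinct, so no renaming is needed.
Pull the quantifiers to the front (each side's bound variable is not free in the other side):
  exists d. forall h. forall e. exists f. (~T(h) & M(h,d) & ~T(f) & T(e))
The quantifier forall h sits under an even number of negations (counting the antecedent side of each →), so it remains universal.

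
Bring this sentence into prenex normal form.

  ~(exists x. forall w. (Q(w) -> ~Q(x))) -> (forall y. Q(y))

First replace A → B with ¬A ∨ B.
  ~~(exists x. forall w. (~Q(w) | ~Q(x))) | (forall y. Q(y))
Move each ¬ inward, flipping quantifiers it crosses:
  (exists x. forall w. (~Q(w) | ~Q(x))) | (forall y. Q(y))
All bound variables are already distinct, so no renaming is needed.
Extract every quantifier outward, since the variables are now distinct and don't occur free across branches:
  exists x. forall w. forall y. (~Q(w) | ~Q(x) | Q(y))

exists x. forall w. forall y. (~Q(w) | ~Q(x) | Q(y))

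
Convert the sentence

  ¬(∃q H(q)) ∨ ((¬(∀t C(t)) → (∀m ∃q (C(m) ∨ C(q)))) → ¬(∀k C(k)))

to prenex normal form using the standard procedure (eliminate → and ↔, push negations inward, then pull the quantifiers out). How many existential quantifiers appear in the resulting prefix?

3

Rewrite implications/biconditionals: A → B as ¬A ∨ B.
  ¬(∃q H(q)) ∨ ¬(¬¬(∀t C(t)) ∨ (∀m ∃q (C(m) ∨ C(q)))) ∨ ¬(∀k C(k))
Move each ¬ inward, flipping quantifiers it crosses:
  (∀q ¬H(q)) ∨ (∃t ¬C(t)) ∧ (∃m ∀q (¬C(m) ∧ ¬C(q))) ∨ (∃k ¬C(k))
Rename bound variables to avoid capture: q↦y1.
  (∀q ¬H(q)) ∨ (∃t ¬C(t)) ∧ (∃m ∀y1 (¬C(m) ∧ ¬C(y1))) ∨ (∃k ¬C(k))
Extract every quantifier outward, since the variables are now distinct and don't occur free across branches:
  ∀q ∃t ∃m ∀y1 ∃k (¬H(q) ∨ ¬C(t) ∧ ¬C(m) ∧ ¬C(y1) ∨ ¬C(k))
The prefix is ∀q ∃t ∃m ∀y1 ∃k: 2 universal, 3 existential.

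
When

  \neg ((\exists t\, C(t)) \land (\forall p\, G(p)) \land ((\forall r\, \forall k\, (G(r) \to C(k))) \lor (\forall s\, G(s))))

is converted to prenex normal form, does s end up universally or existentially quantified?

First replace A → B with ¬A ∨ B.
  \neg ((\exists t\, C(t)) \land (\forall p\, G(p)) \land ((\forall r\, \forall k\, (\neg G(r) \lor C(k))) \lor (\forall s\, G(s))))
Move each ¬ inward, flipping quantifiers it crosses:
  (\forall t\, \neg C(t)) \lor (\exists p\, \neg G(p)) \lor (\exists r\, \exists k\, (G(r) \land \neg C(k))) \land (\exists s\, \neg G(s))
Pull the quantifiers to the front (each side's bound variable is not free in the other side):
  \forall t\, \exists p\, \exists r\, \exists k\, \exists s\, (\neg C(t) \lor \neg G(p) \lor G(r) \land \neg C(k) \land \neg G(s))
The quantifier \forall s sits under an odd number of negations (counting the antecedent side of each →), so it flips to \exists s.

existential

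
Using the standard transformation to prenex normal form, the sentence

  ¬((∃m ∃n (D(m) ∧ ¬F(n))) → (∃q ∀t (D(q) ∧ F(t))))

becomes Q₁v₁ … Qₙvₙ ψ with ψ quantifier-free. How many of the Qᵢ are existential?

3

Rewrite implications/biconditionals: A → B as ¬A ∨ B.
  ¬(¬(∃m ∃n (D(m) ∧ ¬F(n))) ∨ (∃q ∀t (D(q) ∧ F(t))))
Move each ¬ inward, flipping quantifiers it crosses:
  (∃m ∃n (D(m) ∧ ¬F(n))) ∧ (∀q ∃t (¬D(q) ∨ ¬F(t)))
All bound variables are already distinct, so no renaming is needed.
Extract every quantifier outward, since the variables are now distinct and don't occur free across branches:
  ∃m ∃n ∀q ∃t (D(m) ∧ ¬F(n) ∧ (¬D(q) ∨ ¬F(t)))
The prefix is ∃m ∃n ∀q ∃t: 1 universal, 3 existential.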